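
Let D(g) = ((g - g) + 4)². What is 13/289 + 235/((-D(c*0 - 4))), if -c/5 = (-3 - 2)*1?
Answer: -67707/4624 ≈ -14.643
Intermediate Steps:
c = 25 (c = -5*(-3 - 2) = -(-25) = -5*(-5) = 25)
D(g) = 16 (D(g) = (0 + 4)² = 4² = 16)
13/289 + 235/((-D(c*0 - 4))) = 13/289 + 235/((-1*16)) = 13*(1/289) + 235/(-16) = 13/289 + 235*(-1/16) = 13/289 - 235/16 = -67707/4624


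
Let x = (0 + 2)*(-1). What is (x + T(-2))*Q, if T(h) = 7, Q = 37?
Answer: 185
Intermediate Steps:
x = -2 (x = 2*(-1) = -2)
(x + T(-2))*Q = (-2 + 7)*37 = 5*37 = 185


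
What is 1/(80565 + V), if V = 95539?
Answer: 1/176104 ≈ 5.6785e-6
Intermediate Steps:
1/(80565 + V) = 1/(80565 + 95539) = 1/176104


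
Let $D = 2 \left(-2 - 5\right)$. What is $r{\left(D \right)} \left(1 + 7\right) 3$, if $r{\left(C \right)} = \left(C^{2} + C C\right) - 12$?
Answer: $9120$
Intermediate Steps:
$D = -14$ ($D = 2 \left(-7\right) = -14$)
$r{\left(C \right)} = -12 + 2 C^{2}$ ($r{\left(C \right)} = \left(C^{2} + C^{2}\right) - 12 = 2 C^{2} - 12 = -12 + 2 C^{2}$)
$r{\left(D \right)} \left(1 + 7\right) 3 = \left(-12 + 2 \left(-14\right)^{2}\right) \left(1 + 7\right) 3 = \left(-12 + 2 \cdot 196\right) 8 \cdot 3 = \left(-12 + 392\right) 24 = 380 \cdot 24 = 9120$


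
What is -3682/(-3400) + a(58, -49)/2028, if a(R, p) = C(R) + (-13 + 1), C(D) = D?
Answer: 952937/861900 ≈ 1.1056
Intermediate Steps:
a(R, p) = -12 + R (a(R, p) = R + (-13 + 1) = R - 12 = -12 + R)
-3682/(-3400) + a(58, -49)/2028 = -3682/(-3400) + (-12 + 58)/2028 = -3682*(-1/3400) + 46*(1/2028) = 1841/1700 + 23/1014 = 952937/861900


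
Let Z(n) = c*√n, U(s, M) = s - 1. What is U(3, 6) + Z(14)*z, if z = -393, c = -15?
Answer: 2 + 5895*√14 ≈ 22059.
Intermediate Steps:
U(s, M) = -1 + s
Z(n) = -15*√n
U(3, 6) + Z(14)*z = (-1 + 3) - 15*√14*(-393) = 2 + 5895*√14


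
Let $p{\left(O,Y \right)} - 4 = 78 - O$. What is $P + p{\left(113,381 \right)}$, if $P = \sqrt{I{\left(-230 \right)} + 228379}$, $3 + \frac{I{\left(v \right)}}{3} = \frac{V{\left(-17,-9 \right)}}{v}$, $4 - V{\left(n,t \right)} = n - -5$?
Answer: $-31 + \frac{\sqrt{3020190490}}{115} \approx 446.88$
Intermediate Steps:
$V{\left(n,t \right)} = -1 - n$ ($V{\left(n,t \right)} = 4 - \left(n - -5\right) = 4 - \left(n + 5\right) = 4 - \left(5 + n\right) = -1 - n$)
$I{\left(v \right)} = -9 + \frac{48}{v}$ ($I{\left(v \right)} = -9 + 3 \frac{-1 - -17}{v} = -9 + 3 \frac{-1 + 17}{v} = -9 + 3 \frac{16}{v} = -9 + \frac{48}{v}$)
$p{\left(O,Y \right)} = 82 - O$ ($p{\left(O,Y \right)} = 4 - \left(-78 + O\right) = 82 - O$)
$P = \frac{\sqrt{3020190490}}{115}$ ($P = \sqrt{\left(-9 + \frac{48}{-230}\right) + 228379} = \sqrt{\left(-9 + 48 \left(- \frac{1}{230}\right)\right) + 228379} = \sqrt{\left(-9 - \frac{24}{115}\right) + 228379} = \sqrt{- \frac{1059}{115} + 228379} = \sqrt{\frac{26262526}{115}} = \frac{\sqrt{3020190490}}{115} \approx 477.88$)
$P + p{\left(113,381 \right)} = \frac{\sqrt{3020190490}}{115} + \left(82 - 113\right) = \frac{\sqrt{3020190490}}{115} - 31 = -31 + \frac{\sqrt{3020190490}}{115}$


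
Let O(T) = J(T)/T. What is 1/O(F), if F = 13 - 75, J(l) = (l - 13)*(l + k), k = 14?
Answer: -31/1800 ≈ -0.017222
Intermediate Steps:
J(l) = (-13 + l)*(14 + l) (J(l) = (l - 13)*(l + 14) = (-13 + l)*(14 + l))
F = -62
O(T) = (-182 + T + T²)/T
1/O(F) = 1/(1 - 62 - 182/(-62)) = 1/(1 - 62 - 182*(-1/62)) = 1/(1 - 62 + 91/31) = 1/(-1800/31) = -31/1800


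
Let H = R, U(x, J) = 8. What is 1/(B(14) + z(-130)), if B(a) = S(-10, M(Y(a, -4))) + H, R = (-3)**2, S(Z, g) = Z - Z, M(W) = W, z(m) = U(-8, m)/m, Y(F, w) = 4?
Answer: 65/581 ≈ 0.11188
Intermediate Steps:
z(m) = 8/m
S(Z, g) = 0
R = 9
H = 9
B(a) = 9 (B(a) = 0 + 9 = 9)
1/(B(14) + z(-130)) = 1/(9 + 8/(-130)) = 1/(9 + 8*(-1/130)) = 1/(9 - 4/65) = 1/(581/65) = 65/581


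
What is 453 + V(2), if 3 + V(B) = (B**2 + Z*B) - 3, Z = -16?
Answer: 419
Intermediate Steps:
V(B) = -6 + B**2 - 16*B (V(B) = -3 + ((B**2 - 16*B) - 3) = -3 + (-3 + B**2 - 16*B) = -6 + B**2 - 16*B)
453 + V(2) = 453 + (-6 + 2**2 - 16*2) = 453 + (-6 + 4 - 32) = 453 - 34 = 419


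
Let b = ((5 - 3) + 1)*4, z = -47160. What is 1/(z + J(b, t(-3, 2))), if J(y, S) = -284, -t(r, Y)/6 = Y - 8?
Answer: -1/47444 ≈ -2.1077e-5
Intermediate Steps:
t(r, Y) = 48 - 6*Y (t(r, Y) = -6*(Y - 8) = -6*(-8 + Y) = 48 - 6*Y)
b = 12 (b = (2 + 1)*4 = 3*4 = 12)
1/(z + J(b, t(-3, 2))) = 1/(-47160 - 284) = 1/(-47444) = -1/47444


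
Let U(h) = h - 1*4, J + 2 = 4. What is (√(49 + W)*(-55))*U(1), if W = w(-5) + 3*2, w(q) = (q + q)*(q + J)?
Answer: 165*√85 ≈ 1521.2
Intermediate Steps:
J = 2 (J = -2 + 4 = 2)
w(q) = 2*q*(2 + q) (w(q) = (q + q)*(q + 2) = (2*q)*(2 + q) = 2*q*(2 + q))
W = 36 (W = 2*(-5)*(2 - 5) + 3*2 = 2*(-5)*(-3) + 6 = 30 + 6 = 36)
U(h) = -4 + h (U(h) = h - 4 = -4 + h)
(√(49 + W)*(-55))*U(1) = (√(49 + 36)*(-55))*(-4 + 1) = (√85*(-55))*(-3) = -55*√85*(-3) = 165*√85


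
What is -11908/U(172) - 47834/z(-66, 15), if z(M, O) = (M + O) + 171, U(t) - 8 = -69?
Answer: -744457/3660 ≈ -203.40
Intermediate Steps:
U(t) = -61 (U(t) = 8 - 69 = -61)
z(M, O) = 171 + M + O
-11908/U(172) - 47834/z(-66, 15) = -11908/(-61) - 47834/(171 - 66 + 15) = -11908*(-1/61) - 47834/120 = 11908/61 - 47834*1/120 = 11908/61 - 23917/60 = -744457/3660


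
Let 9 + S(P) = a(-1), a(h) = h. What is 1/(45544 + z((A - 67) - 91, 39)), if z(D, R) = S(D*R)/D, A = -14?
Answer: 86/3916789 ≈ 2.1957e-5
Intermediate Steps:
S(P) = -10 (S(P) = -9 - 1 = -10)
z(D, R) = -10/D
1/(45544 + z((A - 67) - 91, 39)) = 1/(45544 - 10/((-14 - 67) - 91)) = 1/(45544 - 10/(-81 - 91)) = 1/(45544 - 10/(-172)) = 1/(45544 - 10*(-1/172)) = 1/(45544 + 5/86) = 1/(3916789/86) = 86/3916789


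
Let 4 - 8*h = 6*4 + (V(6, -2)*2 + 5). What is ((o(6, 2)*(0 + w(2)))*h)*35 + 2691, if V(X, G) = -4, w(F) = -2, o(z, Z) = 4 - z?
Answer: 4787/2 ≈ 2393.5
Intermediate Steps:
h = -17/8 (h = ½ - (6*4 + (-4*2 + 5))/8 = ½ - (24 + (-8 + 5))/8 = ½ - (24 - 3)/8 = ½ - ⅛*21 = ½ - 21/8 = -17/8 ≈ -2.1250)
((o(6, 2)*(0 + w(2)))*h)*35 + 2691 = (((4 - 1*6)*(0 - 2))*(-17/8))*35 + 2691 = (((4 - 6)*(-2))*(-17/8))*35 + 2691 = (-2*(-2)*(-17/8))*35 + 2691 = (4*(-17/8))*35 + 2691 = -17/2*35 + 2691 = -595/2 + 2691 = 4787/2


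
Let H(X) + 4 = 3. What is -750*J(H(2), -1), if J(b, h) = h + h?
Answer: 1500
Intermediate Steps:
H(X) = -1 (H(X) = -4 + 3 = -1)
J(b, h) = 2*h
-750*J(H(2), -1) = -1500*(-1) = -750*(-2) = 1500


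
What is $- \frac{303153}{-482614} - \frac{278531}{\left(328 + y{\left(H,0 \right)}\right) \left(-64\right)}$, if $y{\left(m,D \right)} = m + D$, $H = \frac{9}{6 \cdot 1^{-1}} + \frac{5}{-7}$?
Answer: $\frac{492806972263}{35543555872} \approx 13.865$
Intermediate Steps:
$H = \frac{11}{14}$ ($H = \frac{9}{6 \cdot 1} + 5 \left(- \frac{1}{7}\right) = \frac{9}{6} - \frac{5}{7} = 9 \cdot \frac{1}{6} - \frac{5}{7} = \frac{3}{2} - \frac{5}{7} = \frac{11}{14} \approx 0.78571$)
$y{\left(m,D \right)} = D + m$
$- \frac{303153}{-482614} - \frac{278531}{\left(328 + y{\left(H,0 \right)}\right) \left(-64\right)} = - \frac{303153}{-482614} - \frac{278531}{\left(328 + \left(0 + \frac{11}{14}\right)\right) \left(-64\right)} = \left(-303153\right) \left(- \frac{1}{482614}\right) - \frac{278531}{\left(328 + \frac{11}{14}\right) \left(-64\right)} = \frac{303153}{482614} - \frac{278531}{\frac{4603}{14} \left(-64\right)} = \frac{303153}{482614} - \frac{278531}{- \frac{147296}{7}} = \frac{303153}{482614} - - \frac{1949717}{147296} = \frac{303153}{482614} + \frac{1949717}{147296} = \frac{492806972263}{35543555872}$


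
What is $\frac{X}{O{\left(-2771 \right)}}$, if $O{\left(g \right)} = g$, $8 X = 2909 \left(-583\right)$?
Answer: $\frac{1695947}{22168} \approx 76.504$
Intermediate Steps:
$X = - \frac{1695947}{8}$ ($X = \frac{2909 \left(-583\right)}{8} = \frac{1}{8} \left(-1695947\right) = - \frac{1695947}{8} \approx -2.1199 \cdot 10^{5}$)
$\frac{X}{O{\left(-2771 \right)}} = - \frac{1695947}{8 \left(-2771\right)} = \left(- \frac{1695947}{8}\right) \left(- \frac{1}{2771}\right) = \frac{1695947}{22168}$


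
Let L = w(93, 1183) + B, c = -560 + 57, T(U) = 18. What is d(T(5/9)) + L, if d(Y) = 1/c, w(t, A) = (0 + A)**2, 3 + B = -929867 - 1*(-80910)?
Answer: 276916086/503 ≈ 5.5053e+5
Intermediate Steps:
B = -848960 (B = -3 + (-929867 - 1*(-80910)) = -3 + (-929867 + 80910) = -3 - 848957 = -848960)
c = -503
w(t, A) = A**2
d(Y) = -1/503 (d(Y) = 1/(-503) = -1/503)
L = 550529 (L = 1183**2 - 848960 = 1399489 - 848960 = 550529)
d(T(5/9)) + L = -1/503 + 550529 = 276916086/503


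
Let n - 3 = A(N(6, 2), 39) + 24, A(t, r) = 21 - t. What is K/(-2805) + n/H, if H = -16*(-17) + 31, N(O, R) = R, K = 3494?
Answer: -309884/283305 ≈ -1.0938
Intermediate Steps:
n = 46 (n = 3 + ((21 - 1*2) + 24) = 3 + ((21 - 2) + 24) = 3 + (19 + 24) = 3 + 43 = 46)
H = 303 (H = 272 + 31 = 303)
K/(-2805) + n/H = 3494/(-2805) + 46/303 = 3494*(-1/2805) + 46*(1/303) = -3494/2805 + 46/303 = -309884/283305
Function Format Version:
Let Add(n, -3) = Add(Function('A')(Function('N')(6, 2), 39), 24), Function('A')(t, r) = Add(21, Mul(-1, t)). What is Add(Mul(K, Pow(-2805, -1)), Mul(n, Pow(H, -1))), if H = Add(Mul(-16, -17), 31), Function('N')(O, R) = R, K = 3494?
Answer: Rational(-309884, 283305) ≈ -1.0938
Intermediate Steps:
n = 46 (n = Add(3, Add(Add(21, Mul(-1, 2)), 24)) = Add(3, Add(Add(21, -2), 24)) = Add(3, Add(19, 24)) = Add(3, 43) = 46)
H = 303 (H = Add(272, 31) = 303)
Add(Mul(K, Pow(-2805, -1)), Mul(n, Pow(H, -1))) = Add(Mul(3494, Pow(-2805, -1)), Mul(46, Pow(303, -1))) = Add(Mul(3494, Rational(-1, 2805)), Mul(46, Rational(1, 303))) = Add(Rational(-3494, 2805), Rational(46, 303)) = Rational(-309884, 283305)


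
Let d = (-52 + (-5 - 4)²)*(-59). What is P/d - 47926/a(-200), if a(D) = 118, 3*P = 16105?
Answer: -2100886/5133 ≈ -409.29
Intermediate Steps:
P = 16105/3 (P = (⅓)*16105 = 16105/3 ≈ 5368.3)
d = -1711 (d = (-52 + (-9)²)*(-59) = (-52 + 81)*(-59) = 29*(-59) = -1711)
P/d - 47926/a(-200) = (16105/3)/(-1711) - 47926/118 = (16105/3)*(-1/1711) - 47926*1/118 = -16105/5133 - 23963/59 = -2100886/5133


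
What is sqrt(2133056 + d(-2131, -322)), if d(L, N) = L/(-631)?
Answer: 3*sqrt(94366783853)/631 ≈ 1460.5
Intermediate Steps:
d(L, N) = -L/631 (d(L, N) = L*(-1/631) = -L/631)
sqrt(2133056 + d(-2131, -322)) = sqrt(2133056 - 1/631*(-2131)) = sqrt(2133056 + 2131/631) = sqrt(1345960467/631) = 3*sqrt(94366783853)/631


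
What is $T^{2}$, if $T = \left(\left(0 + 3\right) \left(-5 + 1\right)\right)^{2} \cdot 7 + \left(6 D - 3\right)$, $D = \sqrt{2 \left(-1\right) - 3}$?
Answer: $1009845 + 12060 i \sqrt{5} \approx 1.0098 \cdot 10^{6} + 26967.0 i$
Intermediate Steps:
$D = i \sqrt{5}$ ($D = \sqrt{-2 - 3} = \sqrt{-5} = i \sqrt{5} \approx 2.2361 i$)
$T = 1005 + 6 i \sqrt{5}$ ($T = \left(\left(0 + 3\right) \left(-5 + 1\right)\right)^{2} \cdot 7 - \left(3 - 6 i \sqrt{5}\right) = \left(3 \left(-4\right)\right)^{2} \cdot 7 - \left(3 - 6 i \sqrt{5}\right) = \left(-12\right)^{2} \cdot 7 - \left(3 - 6 i \sqrt{5}\right) = 144 \cdot 7 - \left(3 - 6 i \sqrt{5}\right) = 1008 - \left(3 - 6 i \sqrt{5}\right) = 1005 + 6 i \sqrt{5} \approx 1005.0 + 13.416 i$)
$T^{2} = \left(1005 + 6 i \sqrt{5}\right)^{2}$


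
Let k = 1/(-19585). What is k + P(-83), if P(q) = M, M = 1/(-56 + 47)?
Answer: -19594/176265 ≈ -0.11116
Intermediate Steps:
k = -1/19585 ≈ -5.1059e-5
M = -⅑ (M = 1/(-9) = -⅑ ≈ -0.11111)
P(q) = -⅑
k + P(-83) = -1/19585 - ⅑ = -19594/176265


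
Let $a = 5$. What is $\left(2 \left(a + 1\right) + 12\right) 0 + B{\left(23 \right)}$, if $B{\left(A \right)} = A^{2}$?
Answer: $529$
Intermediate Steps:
$\left(2 \left(a + 1\right) + 12\right) 0 + B{\left(23 \right)} = \left(2 \left(5 + 1\right) + 12\right) 0 + 23^{2} = \left(2 \cdot 6 + 12\right) 0 + 529 = \left(12 + 12\right) 0 + 529 = 24 \cdot 0 + 529 = 0 + 529 = 529$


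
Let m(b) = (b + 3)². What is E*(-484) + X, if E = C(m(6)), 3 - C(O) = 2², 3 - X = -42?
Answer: 529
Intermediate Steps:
X = 45 (X = 3 - 1*(-42) = 3 + 42 = 45)
m(b) = (3 + b)²
C(O) = -1 (C(O) = 3 - 1*2² = 3 - 1*4 = 3 - 4 = -1)
E = -1
E*(-484) + X = -1*(-484) + 45 = 484 + 45 = 529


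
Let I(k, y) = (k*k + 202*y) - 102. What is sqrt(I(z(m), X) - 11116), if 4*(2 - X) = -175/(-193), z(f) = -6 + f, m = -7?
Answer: I*sqrt(1592884970)/386 ≈ 103.4*I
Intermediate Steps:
X = 1369/772 (X = 2 - (-175)/(4*(-193)) = 2 - (-175)*(-1)/(4*193) = 2 - 1/4*175/193 = 2 - 175/772 = 1369/772 ≈ 1.7733)
I(k, y) = -102 + k**2 + 202*y (I(k, y) = (k**2 + 202*y) - 102 = -102 + k**2 + 202*y)
sqrt(I(z(m), X) - 11116) = sqrt((-102 + (-6 - 7)**2 + 202*(1369/772)) - 11116) = sqrt((-102 + (-13)**2 + 138269/386) - 11116) = sqrt((-102 + 169 + 138269/386) - 11116) = sqrt(164131/386 - 11116) = sqrt(-4126645/386) = I*sqrt(1592884970)/386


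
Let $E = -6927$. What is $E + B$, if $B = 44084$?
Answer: $37157$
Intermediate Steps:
$E + B = -6927 + 44084 = 37157$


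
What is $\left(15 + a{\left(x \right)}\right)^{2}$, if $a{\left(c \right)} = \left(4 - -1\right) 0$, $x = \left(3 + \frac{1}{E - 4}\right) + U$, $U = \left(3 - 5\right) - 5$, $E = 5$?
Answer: $225$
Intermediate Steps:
$U = -7$ ($U = -2 - 5 = -7$)
$x = -3$ ($x = \left(3 + \frac{1}{5 - 4}\right) - 7 = \left(3 + 1^{-1}\right) - 7 = \left(3 + 1\right) - 7 = 4 - 7 = -3$)
$a{\left(c \right)} = 0$ ($a{\left(c \right)} = \left(4 + 1\right) 0 = 5 \cdot 0 = 0$)
$\left(15 + a{\left(x \right)}\right)^{2} = \left(15 + 0\right)^{2} = 15^{2} = 225$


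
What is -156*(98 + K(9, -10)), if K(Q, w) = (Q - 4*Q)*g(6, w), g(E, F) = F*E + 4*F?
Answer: -436488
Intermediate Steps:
g(E, F) = 4*F + E*F (g(E, F) = E*F + 4*F = 4*F + E*F)
K(Q, w) = -30*Q*w (K(Q, w) = (Q - 4*Q)*(w*(4 + 6)) = (-3*Q)*(w*10) = (-3*Q)*(10*w) = -30*Q*w)
-156*(98 + K(9, -10)) = -156*(98 - 30*9*(-10)) = -156*(98 + 2700) = -156*2798 = -436488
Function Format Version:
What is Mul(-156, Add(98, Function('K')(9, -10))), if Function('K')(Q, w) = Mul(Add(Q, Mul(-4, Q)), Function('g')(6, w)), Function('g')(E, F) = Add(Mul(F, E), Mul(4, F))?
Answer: -436488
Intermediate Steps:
Function('g')(E, F) = Add(Mul(4, F), Mul(E, F)) (Function('g')(E, F) = Add(Mul(E, F), Mul(4, F)) = Add(Mul(4, F), Mul(E, F)))
Function('K')(Q, w) = Mul(-30, Q, w) (Function('K')(Q, w) = Mul(Add(Q, Mul(-4, Q)), Mul(w, Add(4, 6))) = Mul(Mul(-3, Q), Mul(w, 10)) = Mul(Mul(-3, Q), Mul(10, w)) = Mul(-30, Q, w))
Mul(-156, Add(98, Function('K')(9, -10))) = Mul(-156, Add(98, Mul(-30, 9, -10))) = Mul(-156, Add(98, 2700)) = Mul(-156, 2798) = -436488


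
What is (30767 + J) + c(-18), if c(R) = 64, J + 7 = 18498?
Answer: 49322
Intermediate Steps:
J = 18491 (J = -7 + 18498 = 18491)
(30767 + J) + c(-18) = (30767 + 18491) + 64 = 49258 + 64 = 49322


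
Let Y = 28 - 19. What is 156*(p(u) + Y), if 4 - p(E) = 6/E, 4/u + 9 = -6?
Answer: 5538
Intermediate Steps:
u = -4/15 (u = 4/(-9 - 6) = 4/(-15) = 4*(-1/15) = -4/15 ≈ -0.26667)
p(E) = 4 - 6/E
Y = 9
156*(p(u) + Y) = 156*((4 - 6/(-4/15)) + 9) = 156*((4 - 6*(-15/4)) + 9) = 156*((4 + 45/2) + 9) = 156*(53/2 + 9) = 156*(71/2) = 5538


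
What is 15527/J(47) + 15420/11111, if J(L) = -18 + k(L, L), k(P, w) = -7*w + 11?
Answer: -167339377/3733296 ≈ -44.823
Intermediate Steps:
k(P, w) = 11 - 7*w
J(L) = -7 - 7*L (J(L) = -18 + (11 - 7*L) = -7 - 7*L)
15527/J(47) + 15420/11111 = 15527/(-7 - 7*47) + 15420/11111 = 15527/(-7 - 329) + 15420*(1/11111) = 15527/(-336) + 15420/11111 = 15527*(-1/336) + 15420/11111 = -15527/336 + 15420/11111 = -167339377/3733296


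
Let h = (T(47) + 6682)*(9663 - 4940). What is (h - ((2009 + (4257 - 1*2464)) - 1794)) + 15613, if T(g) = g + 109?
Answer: 32309479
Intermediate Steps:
T(g) = 109 + g
h = 32295874 (h = ((109 + 47) + 6682)*(9663 - 4940) = (156 + 6682)*4723 = 6838*4723 = 32295874)
(h - ((2009 + (4257 - 1*2464)) - 1794)) + 15613 = (32295874 - ((2009 + (4257 - 1*2464)) - 1794)) + 15613 = (32295874 - ((2009 + (4257 - 2464)) - 1794)) + 15613 = (32295874 - ((2009 + 1793) - 1794)) + 15613 = (32295874 - (3802 - 1794)) + 15613 = (32295874 - 1*2008) + 15613 = (32295874 - 2008) + 15613 = 32293866 + 15613 = 32309479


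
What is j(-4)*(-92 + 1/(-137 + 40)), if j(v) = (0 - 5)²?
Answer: -223125/97 ≈ -2300.3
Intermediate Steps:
j(v) = 25 (j(v) = (-5)² = 25)
j(-4)*(-92 + 1/(-137 + 40)) = 25*(-92 + 1/(-137 + 40)) = 25*(-92 + 1/(-97)) = 25*(-92 - 1/97) = 25*(-8925/97) = -223125/97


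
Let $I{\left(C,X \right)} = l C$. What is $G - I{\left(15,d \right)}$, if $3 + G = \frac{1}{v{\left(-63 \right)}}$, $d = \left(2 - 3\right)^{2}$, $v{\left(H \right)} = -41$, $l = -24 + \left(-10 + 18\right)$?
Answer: $\frac{9716}{41} \approx 236.98$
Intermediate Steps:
$l = -16$ ($l = -24 + 8 = -16$)
$d = 1$ ($d = \left(-1\right)^{2} = 1$)
$G = - \frac{124}{41}$ ($G = -3 + \frac{1}{-41} = -3 - \frac{1}{41} = - \frac{124}{41} \approx -3.0244$)
$I{\left(C,X \right)} = - 16 C$
$G - I{\left(15,d \right)} = - \frac{124}{41} - \left(-16\right) 15 = - \frac{124}{41} - -240 = - \frac{124}{41} + 240 = \frac{9716}{41}$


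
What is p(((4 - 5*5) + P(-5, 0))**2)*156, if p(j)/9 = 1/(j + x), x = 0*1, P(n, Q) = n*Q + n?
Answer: 27/13 ≈ 2.0769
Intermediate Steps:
P(n, Q) = n + Q*n (P(n, Q) = Q*n + n = n + Q*n)
x = 0
p(j) = 9/j (p(j) = 9/(j + 0) = 9/j)
p(((4 - 5*5) + P(-5, 0))**2)*156 = (9/(((4 - 5*5) - 5*(1 + 0))**2))*156 = (9/(((4 - 25) - 5*1)**2))*156 = (9/((-21 - 5)**2))*156 = (9/((-26)**2))*156 = (9/676)*156 = 27/13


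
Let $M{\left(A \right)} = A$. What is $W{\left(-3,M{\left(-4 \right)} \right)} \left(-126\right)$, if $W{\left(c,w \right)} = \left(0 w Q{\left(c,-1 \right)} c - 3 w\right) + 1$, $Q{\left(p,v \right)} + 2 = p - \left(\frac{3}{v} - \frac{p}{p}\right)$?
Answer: $-1638$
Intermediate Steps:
$Q{\left(p,v \right)} = -1 + p - \frac{3}{v}$ ($Q{\left(p,v \right)} = -2 - \left(- p + \frac{3}{v} - \frac{p}{p}\right) = -2 + \left(p + \left(- \frac{3}{v} + 1\right)\right) = -2 + \left(p + \left(1 - \frac{3}{v}\right)\right) = -2 + \left(1 + p - \frac{3}{v}\right) = -1 + p - \frac{3}{v}$)
$W{\left(c,w \right)} = 1 - 3 w$ ($W{\left(c,w \right)} = \left(0 w \left(-1 + c - \frac{3}{-1}\right) c - 3 w\right) + 1 = \left(0 \left(-1 + c - -3\right) c - 3 w\right) + 1 = \left(0 \left(-1 + c + 3\right) c - 3 w\right) + 1 = \left(0 \left(2 + c\right) c - 3 w\right) + 1 = \left(0 c - 3 w\right) + 1 = \left(0 - 3 w\right) + 1 = - 3 w + 1 = 1 - 3 w$)
$W{\left(-3,M{\left(-4 \right)} \right)} \left(-126\right) = \left(1 - -12\right) \left(-126\right) = \left(1 + 12\right) \left(-126\right) = 13 \left(-126\right) = -1638$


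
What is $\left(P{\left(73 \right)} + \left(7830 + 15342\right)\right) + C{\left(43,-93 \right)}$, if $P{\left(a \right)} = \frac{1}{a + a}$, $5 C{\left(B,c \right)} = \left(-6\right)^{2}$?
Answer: $\frac{16920821}{730} \approx 23179.0$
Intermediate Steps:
$C{\left(B,c \right)} = \frac{36}{5}$ ($C{\left(B,c \right)} = \frac{\left(-6\right)^{2}}{5} = \frac{1}{5} \cdot 36 = \frac{36}{5}$)
$P{\left(a \right)} = \frac{1}{2 a}$
$\left(P{\left(73 \right)} + \left(7830 + 15342\right)\right) + C{\left(43,-93 \right)} = \left(\frac{1}{2 \cdot 73} + \left(7830 + 15342\right)\right) + \frac{36}{5} = \left(\frac{1}{2} \cdot \frac{1}{73} + 23172\right) + \frac{36}{5} = \left(\frac{1}{146} + 23172\right) + \frac{36}{5} = \frac{3383113}{146} + \frac{36}{5} = \frac{16920821}{730}$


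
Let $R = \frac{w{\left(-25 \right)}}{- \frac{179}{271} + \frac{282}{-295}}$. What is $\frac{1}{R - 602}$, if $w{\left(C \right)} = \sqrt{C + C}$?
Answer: $- \frac{5026584876229}{3026163875565483} + \frac{51655262575 i \sqrt{2}}{6052327751130966} \approx -0.001661 + 1.207 \cdot 10^{-5} i$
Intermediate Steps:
$w{\left(C \right)} = \sqrt{2} \sqrt{C}$ ($w{\left(C \right)} = \sqrt{2 C} = \sqrt{2} \sqrt{C}$)
$R = - \frac{399725 i \sqrt{2}}{129227}$ ($R = \frac{\sqrt{2} \sqrt{-25}}{- \frac{179}{271} + \frac{282}{-295}} = \frac{\sqrt{2} \cdot 5 i}{\left(-179\right) \frac{1}{271} + 282 \left(- \frac{1}{295}\right)} = \frac{5 i \sqrt{2}}{- \frac{179}{271} - \frac{282}{295}} = \frac{5 i \sqrt{2}}{- \frac{129227}{79945}} = 5 i \sqrt{2} \left(- \frac{79945}{129227}\right) = - \frac{399725 i \sqrt{2}}{129227} \approx - 4.3744 i$)
$\frac{1}{R - 602} = \frac{1}{- \frac{399725 i \sqrt{2}}{129227} - 602} = \frac{1}{-602 - \frac{399725 i \sqrt{2}}{129227}}$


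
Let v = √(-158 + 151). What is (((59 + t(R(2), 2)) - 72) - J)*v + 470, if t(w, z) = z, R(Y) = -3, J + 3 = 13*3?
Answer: 470 - 47*I*√7 ≈ 470.0 - 124.35*I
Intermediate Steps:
J = 36 (J = -3 + 13*3 = -3 + 39 = 36)
v = I*√7 (v = √(-7) = I*√7 ≈ 2.6458*I)
(((59 + t(R(2), 2)) - 72) - J)*v + 470 = (((59 + 2) - 72) - 1*36)*(I*√7) + 470 = ((61 - 72) - 36)*(I*√7) + 470 = (-11 - 36)*(I*√7) + 470 = -47*I*√7 + 470 = 470 - 47*I*√7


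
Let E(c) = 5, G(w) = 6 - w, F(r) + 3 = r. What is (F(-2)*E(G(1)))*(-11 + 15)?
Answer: -100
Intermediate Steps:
F(r) = -3 + r
(F(-2)*E(G(1)))*(-11 + 15) = ((-3 - 2)*5)*(-11 + 15) = -5*5*4 = -25*4 = -100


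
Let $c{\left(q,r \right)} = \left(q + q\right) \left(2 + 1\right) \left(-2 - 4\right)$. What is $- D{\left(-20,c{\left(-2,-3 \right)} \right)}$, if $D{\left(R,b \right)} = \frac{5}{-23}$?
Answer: $\frac{5}{23} \approx 0.21739$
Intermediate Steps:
$c{\left(q,r \right)} = - 36 q$ ($c{\left(q,r \right)} = 2 q 3 \left(-6\right) = 6 q \left(-6\right) = - 36 q$)
$D{\left(R,b \right)} = - \frac{5}{23}$ ($D{\left(R,b \right)} = 5 \left(- \frac{1}{23}\right) = - \frac{5}{23}$)
$- D{\left(-20,c{\left(-2,-3 \right)} \right)} = \left(-1\right) \left(- \frac{5}{23}\right) = \frac{5}{23}$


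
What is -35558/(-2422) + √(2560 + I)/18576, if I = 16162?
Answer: 17779/1211 + √18722/18576 ≈ 14.689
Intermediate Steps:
-35558/(-2422) + √(2560 + I)/18576 = -35558/(-2422) + √(2560 + 16162)/18576 = -35558*(-1/2422) + √18722*(1/18576) = 17779/1211 + √18722/18576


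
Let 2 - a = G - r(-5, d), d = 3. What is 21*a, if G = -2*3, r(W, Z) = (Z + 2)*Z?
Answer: 483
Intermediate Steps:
r(W, Z) = Z*(2 + Z) (r(W, Z) = (2 + Z)*Z = Z*(2 + Z))
G = -6
a = 23 (a = 2 - (-6 - 3*(2 + 3)) = 2 - (-6 - 3*5) = 2 - (-6 - 1*15) = 2 - (-6 - 15) = 2 - 1*(-21) = 2 + 21 = 23)
21*a = 21*23 = 483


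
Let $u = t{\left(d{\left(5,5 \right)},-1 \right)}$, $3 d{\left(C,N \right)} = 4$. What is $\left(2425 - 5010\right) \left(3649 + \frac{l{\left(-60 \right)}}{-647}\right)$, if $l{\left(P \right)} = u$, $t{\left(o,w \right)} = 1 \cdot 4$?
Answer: $- \frac{6102923915}{647} \approx -9.4327 \cdot 10^{6}$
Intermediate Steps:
$d{\left(C,N \right)} = \frac{4}{3}$ ($d{\left(C,N \right)} = \frac{1}{3} \cdot 4 = \frac{4}{3}$)
$t{\left(o,w \right)} = 4$
$u = 4$
$l{\left(P \right)} = 4$
$\left(2425 - 5010\right) \left(3649 + \frac{l{\left(-60 \right)}}{-647}\right) = \left(2425 - 5010\right) \left(3649 + \frac{4}{-647}\right) = - 2585 \left(3649 + 4 \left(- \frac{1}{647}\right)\right) = - 2585 \left(3649 - \frac{4}{647}\right) = \left(-2585\right) \frac{2360899}{647} = - \frac{6102923915}{647}$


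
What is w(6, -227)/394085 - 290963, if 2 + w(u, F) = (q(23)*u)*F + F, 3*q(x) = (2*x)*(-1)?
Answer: -22932826640/78817 ≈ -2.9096e+5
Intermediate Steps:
q(x) = -2*x/3 (q(x) = ((2*x)*(-1))/3 = (-2*x)/3 = -2*x/3)
w(u, F) = -2 + F - 46*F*u/3 (w(u, F) = -2 + (((-⅔*23)*u)*F + F) = -2 + ((-46*u/3)*F + F) = -2 + (-46*F*u/3 + F) = -2 + (F - 46*F*u/3) = -2 + F - 46*F*u/3)
w(6, -227)/394085 - 290963 = (-2 - 227 - 46/3*(-227)*6)/394085 - 290963 = (-2 - 227 + 20884)*(1/394085) - 290963 = 20655*(1/394085) - 290963 = 4131/78817 - 290963 = -22932826640/78817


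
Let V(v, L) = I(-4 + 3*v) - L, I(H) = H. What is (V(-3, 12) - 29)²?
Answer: 2916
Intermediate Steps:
V(v, L) = -4 - L + 3*v (V(v, L) = (-4 + 3*v) - L = -4 - L + 3*v)
(V(-3, 12) - 29)² = ((-4 - 1*12 + 3*(-3)) - 29)² = ((-4 - 12 - 9) - 29)² = (-25 - 29)² = (-54)² = 2916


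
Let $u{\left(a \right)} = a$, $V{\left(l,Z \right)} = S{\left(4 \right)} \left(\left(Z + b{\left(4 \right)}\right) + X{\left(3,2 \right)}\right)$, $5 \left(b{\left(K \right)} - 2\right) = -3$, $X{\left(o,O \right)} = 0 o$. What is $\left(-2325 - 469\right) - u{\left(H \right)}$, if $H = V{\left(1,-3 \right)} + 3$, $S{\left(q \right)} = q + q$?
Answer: $- \frac{13921}{5} \approx -2784.2$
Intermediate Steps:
$X{\left(o,O \right)} = 0$
$b{\left(K \right)} = \frac{7}{5}$ ($b{\left(K \right)} = 2 + \frac{1}{5} \left(-3\right) = 2 - \frac{3}{5} = \frac{7}{5}$)
$S{\left(q \right)} = 2 q$
$V{\left(l,Z \right)} = \frac{56}{5} + 8 Z$ ($V{\left(l,Z \right)} = 2 \cdot 4 \left(\left(Z + \frac{7}{5}\right) + 0\right) = 8 \left(\left(\frac{7}{5} + Z\right) + 0\right) = 8 \left(\frac{7}{5} + Z\right) = \frac{56}{5} + 8 Z$)
$H = - \frac{49}{5}$ ($H = \left(\frac{56}{5} + 8 \left(-3\right)\right) + 3 = \left(\frac{56}{5} - 24\right) + 3 = - \frac{64}{5} + 3 = - \frac{49}{5} \approx -9.8$)
$\left(-2325 - 469\right) - u{\left(H \right)} = \left(-2325 - 469\right) - - \frac{49}{5} = -2794 + \frac{49}{5} = - \frac{13921}{5}$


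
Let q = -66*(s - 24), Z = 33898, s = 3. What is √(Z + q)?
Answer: 2*√8821 ≈ 187.84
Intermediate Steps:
q = 1386 (q = -66*(3 - 24) = -66*(-21) = 1386)
√(Z + q) = √(33898 + 1386) = √35284 = 2*√8821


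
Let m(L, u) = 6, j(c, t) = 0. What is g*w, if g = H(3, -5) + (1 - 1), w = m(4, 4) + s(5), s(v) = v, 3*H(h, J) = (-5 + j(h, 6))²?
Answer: 275/3 ≈ 91.667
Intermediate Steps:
H(h, J) = 25/3 (H(h, J) = (-5 + 0)²/3 = (⅓)*(-5)² = (⅓)*25 = 25/3)
w = 11 (w = 6 + 5 = 11)
g = 25/3 (g = 25/3 + (1 - 1) = 25/3 + 0 = 25/3 ≈ 8.3333)
g*w = (25/3)*11 = 275/3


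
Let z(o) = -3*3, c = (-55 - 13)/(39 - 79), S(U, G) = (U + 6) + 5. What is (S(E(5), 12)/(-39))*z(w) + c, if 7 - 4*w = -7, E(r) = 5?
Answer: 701/130 ≈ 5.3923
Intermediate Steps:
S(U, G) = 11 + U (S(U, G) = (6 + U) + 5 = 11 + U)
c = 17/10 (c = -68/(-40) = -68*(-1/40) = 17/10 ≈ 1.7000)
w = 7/2 (w = 7/4 - ¼*(-7) = 7/4 + 7/4 = 7/2 ≈ 3.5000)
z(o) = -9
(S(E(5), 12)/(-39))*z(w) + c = ((11 + 5)/(-39))*(-9) + 17/10 = (16*(-1/39))*(-9) + 17/10 = -16/39*(-9) + 17/10 = 48/13 + 17/10 = 701/130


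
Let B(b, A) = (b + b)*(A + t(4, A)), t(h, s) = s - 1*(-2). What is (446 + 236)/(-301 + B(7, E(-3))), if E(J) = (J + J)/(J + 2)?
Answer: -682/105 ≈ -6.4952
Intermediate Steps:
t(h, s) = 2 + s (t(h, s) = s + 2 = 2 + s)
E(J) = 2*J/(2 + J) (E(J) = (2*J)/(2 + J) = 2*J/(2 + J))
B(b, A) = 2*b*(2 + 2*A) (B(b, A) = (b + b)*(A + (2 + A)) = (2*b)*(2 + 2*A) = 2*b*(2 + 2*A))
(446 + 236)/(-301 + B(7, E(-3))) = (446 + 236)/(-301 + 4*7*(1 + 2*(-3)/(2 - 3))) = 682/(-301 + 4*7*(1 + 2*(-3)/(-1))) = 682/(-301 + 4*7*(1 + 2*(-3)*(-1))) = 682/(-301 + 4*7*(1 + 6)) = 682/(-301 + 4*7*7) = 682/(-301 + 196) = 682/(-105) = 682*(-1/105) = -682/105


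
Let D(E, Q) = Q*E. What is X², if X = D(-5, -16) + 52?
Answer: 17424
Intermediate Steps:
D(E, Q) = E*Q
X = 132 (X = -5*(-16) + 52 = 80 + 52 = 132)
X² = 132² = 17424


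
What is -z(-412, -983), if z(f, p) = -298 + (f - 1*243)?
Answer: 953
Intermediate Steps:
z(f, p) = -541 + f (z(f, p) = -298 + (f - 243) = -298 + (-243 + f) = -541 + f)
-z(-412, -983) = -(-541 - 412) = -1*(-953) = 953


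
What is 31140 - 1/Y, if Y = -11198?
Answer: 348705721/11198 ≈ 31140.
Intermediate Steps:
31140 - 1/Y = 31140 - 1/(-11198) = 31140 - 1*(-1/11198) = 31140 + 1/11198 = 348705721/11198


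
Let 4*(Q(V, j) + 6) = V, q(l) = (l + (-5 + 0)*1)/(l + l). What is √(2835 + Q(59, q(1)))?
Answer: 5*√455/2 ≈ 53.327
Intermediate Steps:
q(l) = (-5 + l)/(2*l) (q(l) = (l - 5*1)/((2*l)) = (l - 5)*(1/(2*l)) = (-5 + l)*(1/(2*l)) = (-5 + l)/(2*l))
Q(V, j) = -6 + V/4
√(2835 + Q(59, q(1))) = √(2835 + (-6 + (¼)*59)) = √(2835 + (-6 + 59/4)) = √(2835 + 35/4) = √(11375/4) = 5*√455/2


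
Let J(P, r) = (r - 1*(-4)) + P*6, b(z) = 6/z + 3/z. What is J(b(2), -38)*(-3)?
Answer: 21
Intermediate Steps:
b(z) = 9/z
J(P, r) = 4 + r + 6*P (J(P, r) = (r + 4) + 6*P = (4 + r) + 6*P = 4 + r + 6*P)
J(b(2), -38)*(-3) = (4 - 38 + 6*(9/2))*(-3) = (4 - 38 + 27)*(-3) = -7*(-3) = 21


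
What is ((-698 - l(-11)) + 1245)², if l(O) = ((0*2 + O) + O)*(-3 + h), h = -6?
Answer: 121801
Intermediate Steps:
l(O) = -18*O (l(O) = ((0*2 + O) + O)*(-3 - 6) = ((0 + O) + O)*(-9) = (O + O)*(-9) = (2*O)*(-9) = -18*O)
((-698 - l(-11)) + 1245)² = ((-698 - (-18)*(-11)) + 1245)² = ((-698 - 1*198) + 1245)² = ((-698 - 198) + 1245)² = (-896 + 1245)² = 349² = 121801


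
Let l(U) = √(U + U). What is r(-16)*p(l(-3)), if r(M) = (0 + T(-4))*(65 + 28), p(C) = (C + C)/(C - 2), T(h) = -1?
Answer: -558/5 + 186*I*√6/5 ≈ -111.6 + 91.121*I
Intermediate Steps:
l(U) = √2*√U (l(U) = √(2*U) = √2*√U)
p(C) = 2*C/(-2 + C) (p(C) = (2*C)/(-2 + C) = 2*C/(-2 + C))
r(M) = -93 (r(M) = (0 - 1)*(65 + 28) = -1*93 = -93)
r(-16)*p(l(-3)) = -186*√2*√(-3)/(-2 + √2*√(-3)) = -186*√2*(I*√3)/(-2 + √2*(I*√3)) = -186*I*√6/(-2 + I*√6)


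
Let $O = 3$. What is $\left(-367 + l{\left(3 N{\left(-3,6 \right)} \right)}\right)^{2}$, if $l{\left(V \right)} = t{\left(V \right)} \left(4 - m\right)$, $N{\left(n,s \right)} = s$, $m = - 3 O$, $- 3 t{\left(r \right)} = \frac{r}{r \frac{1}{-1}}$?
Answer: $\frac{1183744}{9} \approx 1.3153 \cdot 10^{5}$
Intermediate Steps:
$t{\left(r \right)} = \frac{1}{3}$ ($t{\left(r \right)} = - \frac{r \frac{1}{r \frac{1}{-1}}}{3} = - \frac{r \frac{1}{r \left(-1\right)}}{3} = - \frac{r \frac{1}{\left(-1\right) r}}{3} = - \frac{r \left(- \frac{1}{r}\right)}{3} = \left(- \frac{1}{3}\right) \left(-1\right) = \frac{1}{3}$)
$m = -9$ ($m = \left(-3\right) 3 = -9$)
$l{\left(V \right)} = \frac{13}{3}$ ($l{\left(V \right)} = \frac{4 - -9}{3} = \frac{4 + 9}{3} = \frac{1}{3} \cdot 13 = \frac{13}{3}$)
$\left(-367 + l{\left(3 N{\left(-3,6 \right)} \right)}\right)^{2} = \left(-367 + \frac{13}{3}\right)^{2} = \left(- \frac{1088}{3}\right)^{2} = \frac{1183744}{9}$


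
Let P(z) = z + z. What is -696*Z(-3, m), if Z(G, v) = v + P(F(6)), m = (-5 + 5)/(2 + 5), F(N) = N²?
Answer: -50112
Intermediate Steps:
P(z) = 2*z
m = 0 (m = 0/7 = 0*(⅐) = 0)
Z(G, v) = 72 + v (Z(G, v) = v + 2*6² = v + 2*36 = v + 72 = 72 + v)
-696*Z(-3, m) = -696*(72 + 0) = -696*72 = -50112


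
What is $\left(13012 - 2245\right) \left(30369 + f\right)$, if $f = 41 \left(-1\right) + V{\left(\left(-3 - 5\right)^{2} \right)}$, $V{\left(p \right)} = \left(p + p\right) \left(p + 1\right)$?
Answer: $416123016$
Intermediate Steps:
$V{\left(p \right)} = 2 p \left(1 + p\right)$
$f = 8279$ ($f = 41 \left(-1\right) + 2 \left(-3 - 5\right)^{2} \left(1 + \left(-3 - 5\right)^{2}\right) = -41 + 2 \left(-8\right)^{2} \left(1 + \left(-8\right)^{2}\right) = -41 + 2 \cdot 64 \left(1 + 64\right) = -41 + 2 \cdot 64 \cdot 65 = -41 + 8320 = 8279$)
$\left(13012 - 2245\right) \left(30369 + f\right) = \left(13012 - 2245\right) \left(30369 + 8279\right) = 10767 \cdot 38648 = 416123016$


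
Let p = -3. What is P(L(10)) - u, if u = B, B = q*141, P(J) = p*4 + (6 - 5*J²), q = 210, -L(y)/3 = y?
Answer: -34116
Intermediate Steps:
L(y) = -3*y
P(J) = -6 - 5*J² (P(J) = -3*4 + (6 - 5*J²) = -12 + (6 - 5*J²) = -6 - 5*J²)
B = 29610 (B = 210*141 = 29610)
u = 29610
P(L(10)) - u = (-6 - 5*(-3*10)²) - 1*29610 = (-6 - 5*(-30)²) - 29610 = (-6 - 5*900) - 29610 = (-6 - 4500) - 29610 = -4506 - 29610 = -34116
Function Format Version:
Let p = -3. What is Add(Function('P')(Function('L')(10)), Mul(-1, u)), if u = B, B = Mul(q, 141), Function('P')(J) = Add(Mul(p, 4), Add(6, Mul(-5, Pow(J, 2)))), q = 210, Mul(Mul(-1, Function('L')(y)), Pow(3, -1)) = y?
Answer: -34116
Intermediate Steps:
Function('L')(y) = Mul(-3, y)
Function('P')(J) = Add(-6, Mul(-5, Pow(J, 2))) (Function('P')(J) = Add(Mul(-3, 4), Add(6, Mul(-5, Pow(J, 2)))) = Add(-12, Add(6, Mul(-5, Pow(J, 2)))) = Add(-6, Mul(-5, Pow(J, 2))))
B = 29610 (B = Mul(210, 141) = 29610)
u = 29610
Add(Function('P')(Function('L')(10)), Mul(-1, u)) = Add(Add(-6, Mul(-5, Pow(Mul(-3, 10), 2))), Mul(-1, 29610)) = Add(Add(-6, Mul(-5, Pow(-30, 2))), -29610) = Add(Add(-6, Mul(-5, 900)), -29610) = Add(Add(-6, -4500), -29610) = Add(-4506, -29610) = -34116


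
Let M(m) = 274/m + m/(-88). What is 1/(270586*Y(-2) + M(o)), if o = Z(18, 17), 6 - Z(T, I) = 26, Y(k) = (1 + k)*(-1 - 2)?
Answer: 55/44645949 ≈ 1.2319e-6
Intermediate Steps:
Y(k) = -3 - 3*k (Y(k) = (1 + k)*(-3) = -3 - 3*k)
Z(T, I) = -20 (Z(T, I) = 6 - 1*26 = 6 - 26 = -20)
o = -20
M(m) = 274/m - m/88 (M(m) = 274/m + m*(-1/88) = 274/m - m/88)
1/(270586*Y(-2) + M(o)) = 1/(270586*(-3 - 3*(-2)) + (274/(-20) - 1/88*(-20))) = 1/(270586*(-3 + 6) + (274*(-1/20) + 5/22)) = 1/(270586*3 + (-137/10 + 5/22)) = 1/(811758 - 741/55) = 1/(44645949/55) = 55/44645949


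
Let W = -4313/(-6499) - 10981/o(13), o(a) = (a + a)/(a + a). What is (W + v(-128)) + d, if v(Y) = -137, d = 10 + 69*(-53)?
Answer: -95953422/6499 ≈ -14764.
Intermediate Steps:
o(a) = 1 (o(a) = (2*a)/((2*a)) = (2*a)*(1/(2*a)) = 1)
d = -3647 (d = 10 - 3657 = -3647)
W = -71361206/6499 (W = -4313/(-6499) - 10981/1 = -4313*(-1/6499) - 10981*1 = 4313/6499 - 10981 = -71361206/6499 ≈ -10980.)
(W + v(-128)) + d = (-71361206/6499 - 137) - 3647 = -72251569/6499 - 3647 = -95953422/6499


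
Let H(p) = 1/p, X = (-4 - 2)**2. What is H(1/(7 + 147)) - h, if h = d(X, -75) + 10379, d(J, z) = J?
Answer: -10261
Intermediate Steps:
X = 36 (X = (-6)**2 = 36)
h = 10415 (h = 36 + 10379 = 10415)
H(1/(7 + 147)) - h = 1/(1/(7 + 147)) - 1*10415 = 1/(1/154) - 10415 = 154 - 10415 = -10261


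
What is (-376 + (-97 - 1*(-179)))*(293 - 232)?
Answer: -17934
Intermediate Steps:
(-376 + (-97 - 1*(-179)))*(293 - 232) = (-376 + (-97 + 179))*61 = (-376 + 82)*61 = -294*61 = -17934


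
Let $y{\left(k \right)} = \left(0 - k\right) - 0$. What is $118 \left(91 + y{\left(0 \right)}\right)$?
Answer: $10738$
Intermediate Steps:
$y{\left(k \right)} = - k$ ($y{\left(k \right)} = - k + 0 = - k$)
$118 \left(91 + y{\left(0 \right)}\right) = 118 \left(91 - 0\right) = 118 \left(91 + 0\right) = 118 \cdot 91 = 10738$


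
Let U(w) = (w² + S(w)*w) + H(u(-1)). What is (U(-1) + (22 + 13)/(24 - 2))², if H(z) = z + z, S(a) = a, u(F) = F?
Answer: 1225/484 ≈ 2.5310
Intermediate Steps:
H(z) = 2*z
U(w) = -2 + 2*w² (U(w) = (w² + w*w) + 2*(-1) = (w² + w²) - 2 = 2*w² - 2 = -2 + 2*w²)
(U(-1) + (22 + 13)/(24 - 2))² = ((-2 + 2*(-1)²) + (22 + 13)/(24 - 2))² = ((-2 + 2*1) + 35/22)² = ((-2 + 2) + 35*(1/22))² = (0 + 35/22)² = (35/22)² = 1225/484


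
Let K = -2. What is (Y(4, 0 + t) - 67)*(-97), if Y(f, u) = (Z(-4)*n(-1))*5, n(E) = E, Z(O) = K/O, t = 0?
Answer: 13483/2 ≈ 6741.5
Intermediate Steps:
Z(O) = -2/O
Y(f, u) = -5/2 (Y(f, u) = (-2/(-4)*(-1))*5 = (-2*(-1/4)*(-1))*5 = ((1/2)*(-1))*5 = -1/2*5 = -5/2)
(Y(4, 0 + t) - 67)*(-97) = (-5/2 - 67)*(-97) = -139/2*(-97) = 13483/2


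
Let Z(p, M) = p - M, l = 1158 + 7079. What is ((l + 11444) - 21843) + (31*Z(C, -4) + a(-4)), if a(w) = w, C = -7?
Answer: -2259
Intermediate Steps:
l = 8237
((l + 11444) - 21843) + (31*Z(C, -4) + a(-4)) = ((8237 + 11444) - 21843) + (31*(-7 - 1*(-4)) - 4) = (19681 - 21843) + (31*(-7 + 4) - 4) = -2162 + (31*(-3) - 4) = -2162 + (-93 - 4) = -2162 - 97 = -2259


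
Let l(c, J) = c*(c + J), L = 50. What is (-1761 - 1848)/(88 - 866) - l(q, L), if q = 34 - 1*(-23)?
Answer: -4741413/778 ≈ -6094.4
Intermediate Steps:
q = 57 (q = 34 + 23 = 57)
l(c, J) = c*(J + c)
(-1761 - 1848)/(88 - 866) - l(q, L) = (-1761 - 1848)/(88 - 866) - 57*(50 + 57) = -3609/(-778) - 57*107 = -3609*(-1/778) - 1*6099 = 3609/778 - 6099 = -4741413/778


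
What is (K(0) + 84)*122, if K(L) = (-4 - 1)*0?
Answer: 10248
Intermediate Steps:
K(L) = 0 (K(L) = -5*0 = 0)
(K(0) + 84)*122 = (0 + 84)*122 = 84*122 = 10248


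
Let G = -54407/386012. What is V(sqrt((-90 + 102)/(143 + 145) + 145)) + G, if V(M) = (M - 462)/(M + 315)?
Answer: -1478950979445/917905269028 + 91686*sqrt(6)/2377919 ≈ -1.5168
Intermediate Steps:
V(M) = (-462 + M)/(315 + M)
G = -54407/386012 (G = -54407*1/386012 = -54407/386012 ≈ -0.14095)
V(sqrt((-90 + 102)/(143 + 145) + 145)) + G = (-462 + sqrt((-90 + 102)/(143 + 145) + 145))/(315 + sqrt((-90 + 102)/(143 + 145) + 145)) - 54407/386012 = (-462 + sqrt(12/288 + 145))/(315 + sqrt(12/288 + 145)) - 54407/386012 = (-462 + sqrt(12*(1/288) + 145))/(315 + sqrt(12*(1/288) + 145)) - 54407/386012 = (-462 + sqrt(1/24 + 145))/(315 + sqrt(1/24 + 145)) - 54407/386012 = (-462 + sqrt(3481/24))/(315 + sqrt(3481/24)) - 54407/386012 = (-462 + 59*sqrt(6)/12)/(315 + 59*sqrt(6)/12) - 54407/386012 = -54407/386012 + (-462 + 59*sqrt(6)/12)/(315 + 59*sqrt(6)/12)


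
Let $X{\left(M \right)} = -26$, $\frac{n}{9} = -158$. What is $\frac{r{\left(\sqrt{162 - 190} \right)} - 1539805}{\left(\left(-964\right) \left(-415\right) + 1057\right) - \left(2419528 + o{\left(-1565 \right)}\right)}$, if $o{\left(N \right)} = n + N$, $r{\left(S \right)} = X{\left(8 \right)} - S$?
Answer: $\frac{513277}{671808} + \frac{i \sqrt{7}}{1007712} \approx 0.76402 + 2.6255 \cdot 10^{-6} i$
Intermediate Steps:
$n = -1422$ ($n = 9 \left(-158\right) = -1422$)
$r{\left(S \right)} = -26 - S$
$o{\left(N \right)} = -1422 + N$
$\frac{r{\left(\sqrt{162 - 190} \right)} - 1539805}{\left(\left(-964\right) \left(-415\right) + 1057\right) - \left(2419528 + o{\left(-1565 \right)}\right)} = \frac{\left(-26 - \sqrt{162 - 190}\right) - 1539805}{\left(\left(-964\right) \left(-415\right) + 1057\right) - 2416541} = \frac{\left(-26 - \sqrt{-28}\right) - 1539805}{\left(400060 + 1057\right) - 2416541} = \frac{\left(-26 - 2 i \sqrt{7}\right) - 1539805}{401117 + \left(-2419528 + 2987\right)} = \frac{\left(-26 - 2 i \sqrt{7}\right) - 1539805}{401117 - 2416541} = \frac{-1539831 - 2 i \sqrt{7}}{-2015424} = \left(-1539831 - 2 i \sqrt{7}\right) \left(- \frac{1}{2015424}\right) = \frac{513277}{671808} + \frac{i \sqrt{7}}{1007712}$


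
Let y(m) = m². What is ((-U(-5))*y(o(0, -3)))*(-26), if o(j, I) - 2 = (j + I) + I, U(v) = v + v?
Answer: -4160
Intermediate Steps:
U(v) = 2*v
o(j, I) = 2 + j + 2*I (o(j, I) = 2 + ((j + I) + I) = 2 + ((I + j) + I) = 2 + (j + 2*I) = 2 + j + 2*I)
((-U(-5))*y(o(0, -3)))*(-26) = ((-2*(-5))*(2 + 0 + 2*(-3))²)*(-26) = ((-1*(-10))*(2 + 0 - 6)²)*(-26) = (10*(-4)²)*(-26) = (10*16)*(-26) = 160*(-26) = -4160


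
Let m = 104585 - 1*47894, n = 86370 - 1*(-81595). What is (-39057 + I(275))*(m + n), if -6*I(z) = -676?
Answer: -26247234448/3 ≈ -8.7491e+9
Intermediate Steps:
I(z) = 338/3 (I(z) = -⅙*(-676) = 338/3)
n = 167965 (n = 86370 + 81595 = 167965)
m = 56691 (m = 104585 - 47894 = 56691)
(-39057 + I(275))*(m + n) = (-39057 + 338/3)*(56691 + 167965) = -116833/3*224656 = -26247234448/3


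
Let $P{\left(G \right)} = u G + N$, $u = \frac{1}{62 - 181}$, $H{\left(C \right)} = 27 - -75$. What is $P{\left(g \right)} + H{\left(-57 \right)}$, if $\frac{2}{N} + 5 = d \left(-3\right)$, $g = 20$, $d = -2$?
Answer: $\frac{12356}{119} \approx 103.83$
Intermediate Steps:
$H{\left(C \right)} = 102$ ($H{\left(C \right)} = 27 + 75 = 102$)
$N = 2$ ($N = \frac{2}{-5 - -6} = \frac{2}{-5 + 6} = \frac{2}{1} = 2 \cdot 1 = 2$)
$u = - \frac{1}{119}$ ($u = \frac{1}{-119} = - \frac{1}{119} \approx -0.0084034$)
$P{\left(G \right)} = 2 - \frac{G}{119}$ ($P{\left(G \right)} = - \frac{G}{119} + 2 = 2 - \frac{G}{119}$)
$P{\left(g \right)} + H{\left(-57 \right)} = \left(2 - \frac{20}{119}\right) + 102 = \frac{218}{119} + 102 = \frac{12356}{119}$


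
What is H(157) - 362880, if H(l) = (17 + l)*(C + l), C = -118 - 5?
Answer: -356964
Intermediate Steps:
C = -123
H(l) = (-123 + l)*(17 + l) (H(l) = (17 + l)*(-123 + l) = (-123 + l)*(17 + l))
H(157) - 362880 = (-2091 + 157**2 - 106*157) - 362880 = (-2091 + 24649 - 16642) - 362880 = 5916 - 362880 = -356964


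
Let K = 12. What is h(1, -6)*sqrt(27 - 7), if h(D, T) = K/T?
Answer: -4*sqrt(5) ≈ -8.9443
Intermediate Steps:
h(D, T) = 12/T
h(1, -6)*sqrt(27 - 7) = (12/(-6))*sqrt(27 - 7) = (12*(-1/6))*sqrt(20) = -4*sqrt(5)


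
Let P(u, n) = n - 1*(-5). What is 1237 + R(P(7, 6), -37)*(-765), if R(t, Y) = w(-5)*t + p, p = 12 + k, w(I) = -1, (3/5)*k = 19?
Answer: -23753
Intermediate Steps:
k = 95/3 (k = (5/3)*19 = 95/3 ≈ 31.667)
P(u, n) = 5 + n (P(u, n) = n + 5 = 5 + n)
p = 131/3 (p = 12 + 95/3 = 131/3 ≈ 43.667)
R(t, Y) = 131/3 - t (R(t, Y) = -t + 131/3 = 131/3 - t)
1237 + R(P(7, 6), -37)*(-765) = 1237 + (131/3 - (5 + 6))*(-765) = 1237 + (131/3 - 1*11)*(-765) = 1237 + (131/3 - 11)*(-765) = 1237 + (98/3)*(-765) = 1237 - 24990 = -23753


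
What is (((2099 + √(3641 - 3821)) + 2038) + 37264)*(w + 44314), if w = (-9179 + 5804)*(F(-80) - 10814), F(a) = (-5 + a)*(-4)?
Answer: 1465349643664 + 212364384*I*√5 ≈ 1.4653e+12 + 4.7486e+8*I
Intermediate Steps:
F(a) = 20 - 4*a
w = 35349750 (w = (-9179 + 5804)*((20 - 4*(-80)) - 10814) = -3375*((20 + 320) - 10814) = -3375*(340 - 10814) = -3375*(-10474) = 35349750)
(((2099 + √(3641 - 3821)) + 2038) + 37264)*(w + 44314) = (((2099 + √(3641 - 3821)) + 2038) + 37264)*(35349750 + 44314) = (((2099 + √(-180)) + 2038) + 37264)*35394064 = (((2099 + 6*I*√5) + 2038) + 37264)*35394064 = ((4137 + 6*I*√5) + 37264)*35394064 = (41401 + 6*I*√5)*35394064 = 1465349643664 + 212364384*I*√5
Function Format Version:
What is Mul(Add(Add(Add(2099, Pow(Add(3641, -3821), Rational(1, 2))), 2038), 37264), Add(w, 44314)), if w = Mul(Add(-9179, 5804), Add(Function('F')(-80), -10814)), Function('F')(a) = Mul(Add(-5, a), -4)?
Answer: Add(1465349643664, Mul(212364384, I, Pow(5, Rational(1, 2)))) ≈ Add(1.4653e+12, Mul(4.7486e+8, I))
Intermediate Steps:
Function('F')(a) = Add(20, Mul(-4, a))
w = 35349750 (w = Mul(Add(-9179, 5804), Add(Add(20, Mul(-4, -80)), -10814)) = Mul(-3375, Add(Add(20, 320), -10814)) = Mul(-3375, Add(340, -10814)) = Mul(-3375, -10474) = 35349750)
Mul(Add(Add(Add(2099, Pow(Add(3641, -3821), Rational(1, 2))), 2038), 37264), Add(w, 44314)) = Mul(Add(Add(Add(2099, Pow(Add(3641, -3821), Rational(1, 2))), 2038), 37264), Add(35349750, 44314)) = Mul(Add(Add(Add(2099, Pow(-180, Rational(1, 2))), 2038), 37264), 35394064) = Mul(Add(Add(Add(2099, Mul(6, I, Pow(5, Rational(1, 2)))), 2038), 37264), 35394064) = Mul(Add(Add(4137, Mul(6, I, Pow(5, Rational(1, 2)))), 37264), 35394064) = Mul(Add(41401, Mul(6, I, Pow(5, Rational(1, 2)))), 35394064) = Add(1465349643664, Mul(212364384, I, Pow(5, Rational(1, 2))))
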